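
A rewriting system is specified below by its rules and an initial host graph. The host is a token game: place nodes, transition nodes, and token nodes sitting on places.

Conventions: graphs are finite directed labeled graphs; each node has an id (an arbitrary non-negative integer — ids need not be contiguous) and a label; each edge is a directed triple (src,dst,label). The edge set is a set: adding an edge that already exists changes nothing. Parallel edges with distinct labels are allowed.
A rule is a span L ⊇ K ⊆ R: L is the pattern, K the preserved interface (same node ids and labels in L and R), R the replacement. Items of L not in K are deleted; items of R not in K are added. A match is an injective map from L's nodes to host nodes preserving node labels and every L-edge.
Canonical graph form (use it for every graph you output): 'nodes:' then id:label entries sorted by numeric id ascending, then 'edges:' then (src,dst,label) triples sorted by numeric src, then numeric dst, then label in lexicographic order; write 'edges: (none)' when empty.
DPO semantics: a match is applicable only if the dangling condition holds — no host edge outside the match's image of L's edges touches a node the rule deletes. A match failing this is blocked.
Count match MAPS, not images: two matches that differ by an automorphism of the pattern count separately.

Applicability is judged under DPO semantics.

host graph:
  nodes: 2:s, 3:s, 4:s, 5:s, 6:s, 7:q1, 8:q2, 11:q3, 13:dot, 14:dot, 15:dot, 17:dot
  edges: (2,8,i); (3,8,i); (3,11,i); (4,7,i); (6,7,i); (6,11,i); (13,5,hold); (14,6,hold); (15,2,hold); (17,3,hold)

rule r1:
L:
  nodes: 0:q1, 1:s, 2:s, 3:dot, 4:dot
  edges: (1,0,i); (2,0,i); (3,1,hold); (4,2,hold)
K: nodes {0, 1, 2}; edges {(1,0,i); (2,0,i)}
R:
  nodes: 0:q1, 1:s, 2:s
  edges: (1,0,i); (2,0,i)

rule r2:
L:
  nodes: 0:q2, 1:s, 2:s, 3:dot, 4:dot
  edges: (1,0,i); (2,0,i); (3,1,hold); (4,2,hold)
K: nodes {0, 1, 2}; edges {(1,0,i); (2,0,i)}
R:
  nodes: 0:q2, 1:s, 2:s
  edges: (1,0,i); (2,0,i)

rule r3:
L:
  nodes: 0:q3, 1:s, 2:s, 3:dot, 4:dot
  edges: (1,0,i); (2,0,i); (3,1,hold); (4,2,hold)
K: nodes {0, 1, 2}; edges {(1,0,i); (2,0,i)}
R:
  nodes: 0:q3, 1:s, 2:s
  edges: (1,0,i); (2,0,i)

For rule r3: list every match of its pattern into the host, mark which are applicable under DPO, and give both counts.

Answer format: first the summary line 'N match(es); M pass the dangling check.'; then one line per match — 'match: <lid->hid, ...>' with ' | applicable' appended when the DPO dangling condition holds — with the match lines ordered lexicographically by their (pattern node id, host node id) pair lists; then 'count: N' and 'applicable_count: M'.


2 match(es); 2 pass the dangling check.
match: 0->11, 1->3, 2->6, 3->17, 4->14 | applicable
match: 0->11, 1->6, 2->3, 3->14, 4->17 | applicable
count: 2
applicable_count: 2


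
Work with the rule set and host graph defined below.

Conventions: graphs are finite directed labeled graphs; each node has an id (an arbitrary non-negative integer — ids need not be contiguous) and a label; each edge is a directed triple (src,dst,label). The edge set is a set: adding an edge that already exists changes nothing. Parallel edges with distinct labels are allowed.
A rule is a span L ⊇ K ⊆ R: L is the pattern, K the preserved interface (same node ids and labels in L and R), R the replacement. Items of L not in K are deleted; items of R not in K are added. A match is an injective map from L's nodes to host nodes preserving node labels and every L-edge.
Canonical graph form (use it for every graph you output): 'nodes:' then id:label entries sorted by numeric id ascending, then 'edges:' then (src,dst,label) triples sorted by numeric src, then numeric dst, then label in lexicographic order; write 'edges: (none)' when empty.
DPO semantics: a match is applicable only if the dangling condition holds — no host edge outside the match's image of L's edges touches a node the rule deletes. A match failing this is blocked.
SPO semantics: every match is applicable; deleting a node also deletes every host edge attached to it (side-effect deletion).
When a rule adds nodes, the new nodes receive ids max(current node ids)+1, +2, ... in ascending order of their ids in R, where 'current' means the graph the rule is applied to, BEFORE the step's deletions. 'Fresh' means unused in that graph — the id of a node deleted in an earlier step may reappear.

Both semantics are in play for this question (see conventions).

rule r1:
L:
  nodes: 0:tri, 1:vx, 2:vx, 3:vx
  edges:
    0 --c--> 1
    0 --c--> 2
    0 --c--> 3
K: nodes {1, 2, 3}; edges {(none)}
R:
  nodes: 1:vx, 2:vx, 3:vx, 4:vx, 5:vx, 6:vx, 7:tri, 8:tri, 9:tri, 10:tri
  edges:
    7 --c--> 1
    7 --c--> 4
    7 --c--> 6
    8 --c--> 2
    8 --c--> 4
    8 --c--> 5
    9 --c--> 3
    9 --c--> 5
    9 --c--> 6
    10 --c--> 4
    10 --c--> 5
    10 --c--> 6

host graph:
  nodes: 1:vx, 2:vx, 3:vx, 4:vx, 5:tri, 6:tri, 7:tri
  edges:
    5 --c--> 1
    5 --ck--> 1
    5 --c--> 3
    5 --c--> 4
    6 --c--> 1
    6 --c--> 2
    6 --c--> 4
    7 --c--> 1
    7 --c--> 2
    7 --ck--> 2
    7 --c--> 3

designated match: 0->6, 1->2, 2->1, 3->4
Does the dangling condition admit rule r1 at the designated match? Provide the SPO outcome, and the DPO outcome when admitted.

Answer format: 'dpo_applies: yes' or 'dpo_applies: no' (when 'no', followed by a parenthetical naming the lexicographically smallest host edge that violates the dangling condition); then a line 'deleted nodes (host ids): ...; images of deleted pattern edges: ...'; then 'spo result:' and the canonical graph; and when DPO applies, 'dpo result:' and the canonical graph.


dpo_applies: yes
deleted nodes (host ids): 6; images of deleted pattern edges: (6,1,c); (6,2,c); (6,4,c)
spo result:
nodes: 1:vx, 2:vx, 3:vx, 4:vx, 5:tri, 7:tri, 8:vx, 9:vx, 10:vx, 11:tri, 12:tri, 13:tri, 14:tri
edges: (5,1,c); (5,1,ck); (5,3,c); (5,4,c); (7,1,c); (7,2,c); (7,2,ck); (7,3,c); (11,2,c); (11,8,c); (11,10,c); (12,1,c); (12,8,c); (12,9,c); (13,4,c); (13,9,c); (13,10,c); (14,8,c); (14,9,c); (14,10,c)
dpo result:
nodes: 1:vx, 2:vx, 3:vx, 4:vx, 5:tri, 7:tri, 8:vx, 9:vx, 10:vx, 11:tri, 12:tri, 13:tri, 14:tri
edges: (5,1,c); (5,1,ck); (5,3,c); (5,4,c); (7,1,c); (7,2,c); (7,2,ck); (7,3,c); (11,2,c); (11,8,c); (11,10,c); (12,1,c); (12,8,c); (12,9,c); (13,4,c); (13,9,c); (13,10,c); (14,8,c); (14,9,c); (14,10,c)


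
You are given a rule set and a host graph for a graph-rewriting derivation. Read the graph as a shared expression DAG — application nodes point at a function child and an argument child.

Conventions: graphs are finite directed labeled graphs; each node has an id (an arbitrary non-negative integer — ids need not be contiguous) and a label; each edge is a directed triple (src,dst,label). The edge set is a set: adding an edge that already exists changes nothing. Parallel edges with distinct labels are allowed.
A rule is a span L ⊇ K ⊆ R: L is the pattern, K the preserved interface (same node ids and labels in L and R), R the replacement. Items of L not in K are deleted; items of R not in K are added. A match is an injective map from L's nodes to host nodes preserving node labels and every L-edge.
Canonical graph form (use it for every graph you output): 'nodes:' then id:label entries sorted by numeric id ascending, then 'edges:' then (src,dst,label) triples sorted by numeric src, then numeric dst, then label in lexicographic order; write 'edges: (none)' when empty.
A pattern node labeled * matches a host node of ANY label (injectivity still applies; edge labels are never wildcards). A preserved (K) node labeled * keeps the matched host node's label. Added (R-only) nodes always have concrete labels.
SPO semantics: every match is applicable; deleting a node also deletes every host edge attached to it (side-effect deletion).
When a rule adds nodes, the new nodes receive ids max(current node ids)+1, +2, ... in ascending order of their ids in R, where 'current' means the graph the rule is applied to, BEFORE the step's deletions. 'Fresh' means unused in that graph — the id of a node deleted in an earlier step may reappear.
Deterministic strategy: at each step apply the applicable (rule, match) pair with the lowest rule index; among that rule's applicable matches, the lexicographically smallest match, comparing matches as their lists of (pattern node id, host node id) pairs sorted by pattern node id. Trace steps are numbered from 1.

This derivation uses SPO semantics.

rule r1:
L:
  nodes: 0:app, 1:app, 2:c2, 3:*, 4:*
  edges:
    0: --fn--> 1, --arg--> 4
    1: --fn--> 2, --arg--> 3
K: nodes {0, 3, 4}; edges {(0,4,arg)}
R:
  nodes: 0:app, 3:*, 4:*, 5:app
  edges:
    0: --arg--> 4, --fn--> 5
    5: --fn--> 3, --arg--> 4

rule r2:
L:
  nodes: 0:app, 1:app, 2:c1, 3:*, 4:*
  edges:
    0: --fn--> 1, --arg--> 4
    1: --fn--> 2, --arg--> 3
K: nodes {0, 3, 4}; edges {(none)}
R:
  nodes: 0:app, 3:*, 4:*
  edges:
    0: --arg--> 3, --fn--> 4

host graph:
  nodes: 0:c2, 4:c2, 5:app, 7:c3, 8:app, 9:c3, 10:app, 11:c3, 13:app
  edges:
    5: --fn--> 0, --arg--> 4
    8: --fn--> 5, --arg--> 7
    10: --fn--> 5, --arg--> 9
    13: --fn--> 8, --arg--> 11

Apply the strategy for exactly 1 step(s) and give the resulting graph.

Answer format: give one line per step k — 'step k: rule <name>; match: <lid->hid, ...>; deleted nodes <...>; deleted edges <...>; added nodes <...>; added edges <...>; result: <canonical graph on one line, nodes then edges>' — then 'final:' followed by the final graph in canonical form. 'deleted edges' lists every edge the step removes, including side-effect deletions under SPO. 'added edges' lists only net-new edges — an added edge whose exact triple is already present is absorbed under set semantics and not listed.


step 1: rule r1; match: 0->8, 1->5, 2->0, 3->4, 4->7; deleted nodes 0, 5; deleted edges (5,0,fn); (5,4,arg); (8,5,fn); (10,5,fn); added nodes 14; added edges (8,14,fn); (14,4,fn); (14,7,arg); result: nodes: 4:c2, 7:c3, 8:app, 9:c3, 10:app, 11:c3, 13:app, 14:app edges: (8,7,arg); (8,14,fn); (10,9,arg); (13,8,fn); (13,11,arg); (14,4,fn); (14,7,arg)
final:
nodes: 4:c2, 7:c3, 8:app, 9:c3, 10:app, 11:c3, 13:app, 14:app
edges: (8,7,arg); (8,14,fn); (10,9,arg); (13,8,fn); (13,11,arg); (14,4,fn); (14,7,arg)


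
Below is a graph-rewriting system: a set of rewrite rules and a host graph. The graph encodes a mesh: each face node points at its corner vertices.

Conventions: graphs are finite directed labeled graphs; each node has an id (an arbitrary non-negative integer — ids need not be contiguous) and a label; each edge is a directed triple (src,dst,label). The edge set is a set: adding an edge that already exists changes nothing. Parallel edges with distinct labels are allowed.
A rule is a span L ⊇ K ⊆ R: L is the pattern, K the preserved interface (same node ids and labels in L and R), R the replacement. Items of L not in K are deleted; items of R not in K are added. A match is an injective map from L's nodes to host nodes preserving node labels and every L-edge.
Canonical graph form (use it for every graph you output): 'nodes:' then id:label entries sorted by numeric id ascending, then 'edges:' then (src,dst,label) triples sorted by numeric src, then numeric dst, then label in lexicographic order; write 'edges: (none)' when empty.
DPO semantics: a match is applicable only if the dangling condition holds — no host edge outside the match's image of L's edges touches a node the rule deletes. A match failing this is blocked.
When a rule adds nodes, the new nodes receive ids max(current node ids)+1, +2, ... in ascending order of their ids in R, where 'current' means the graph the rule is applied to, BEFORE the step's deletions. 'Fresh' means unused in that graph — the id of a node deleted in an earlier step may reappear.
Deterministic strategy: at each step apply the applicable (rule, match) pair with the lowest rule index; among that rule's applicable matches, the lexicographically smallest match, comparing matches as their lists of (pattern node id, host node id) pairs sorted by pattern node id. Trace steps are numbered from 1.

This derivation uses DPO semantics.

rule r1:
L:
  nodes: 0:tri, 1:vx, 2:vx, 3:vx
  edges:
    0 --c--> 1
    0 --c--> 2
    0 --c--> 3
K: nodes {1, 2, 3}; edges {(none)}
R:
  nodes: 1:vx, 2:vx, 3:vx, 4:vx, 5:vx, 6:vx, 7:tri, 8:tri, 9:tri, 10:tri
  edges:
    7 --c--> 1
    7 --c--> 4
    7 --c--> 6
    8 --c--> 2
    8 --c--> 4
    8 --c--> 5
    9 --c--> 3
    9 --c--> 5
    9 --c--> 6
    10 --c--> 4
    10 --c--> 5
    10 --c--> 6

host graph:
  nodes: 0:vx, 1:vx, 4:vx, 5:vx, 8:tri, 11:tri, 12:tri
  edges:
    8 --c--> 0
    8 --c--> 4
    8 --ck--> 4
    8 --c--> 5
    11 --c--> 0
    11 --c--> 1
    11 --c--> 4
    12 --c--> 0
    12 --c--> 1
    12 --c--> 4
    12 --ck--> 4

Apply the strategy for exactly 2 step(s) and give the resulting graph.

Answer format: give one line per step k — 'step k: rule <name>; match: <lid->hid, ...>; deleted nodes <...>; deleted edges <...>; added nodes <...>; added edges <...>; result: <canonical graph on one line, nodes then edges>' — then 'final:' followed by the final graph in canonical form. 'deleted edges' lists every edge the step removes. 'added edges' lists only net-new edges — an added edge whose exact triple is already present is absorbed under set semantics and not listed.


step 1: rule r1; match: 0->11, 1->0, 2->1, 3->4; deleted nodes 11; deleted edges (11,0,c); (11,1,c); (11,4,c); added nodes 13, 14, 15, 16, 17, 18, 19; added edges (16,0,c); (16,13,c); (16,15,c); (17,1,c); (17,13,c); (17,14,c); (18,4,c); (18,14,c); (18,15,c); (19,13,c); (19,14,c); (19,15,c); result: nodes: 0:vx, 1:vx, 4:vx, 5:vx, 8:tri, 12:tri, 13:vx, 14:vx, 15:vx, 16:tri, 17:tri, 18:tri, 19:tri edges: (8,0,c); (8,4,c); (8,4,ck); (8,5,c); (12,0,c); (12,1,c); (12,4,c); (12,4,ck); (16,0,c); (16,13,c); (16,15,c); (17,1,c); (17,13,c); (17,14,c); (18,4,c); (18,14,c); (18,15,c); (19,13,c); (19,14,c); (19,15,c)
step 2: rule r1; match: 0->16, 1->0, 2->13, 3->15; deleted nodes 16; deleted edges (16,0,c); (16,13,c); (16,15,c); added nodes 20, 21, 22, 23, 24, 25, 26; added edges (23,0,c); (23,20,c); (23,22,c); (24,13,c); (24,20,c); (24,21,c); (25,15,c); (25,21,c); (25,22,c); (26,20,c); (26,21,c); (26,22,c); result: nodes: 0:vx, 1:vx, 4:vx, 5:vx, 8:tri, 12:tri, 13:vx, 14:vx, 15:vx, 17:tri, 18:tri, 19:tri, 20:vx, 21:vx, 22:vx, 23:tri, 24:tri, 25:tri, 26:tri edges: (8,0,c); (8,4,c); (8,4,ck); (8,5,c); (12,0,c); (12,1,c); (12,4,c); (12,4,ck); (17,1,c); (17,13,c); (17,14,c); (18,4,c); (18,14,c); (18,15,c); (19,13,c); (19,14,c); (19,15,c); (23,0,c); (23,20,c); (23,22,c); (24,13,c); (24,20,c); (24,21,c); (25,15,c); (25,21,c); (25,22,c); (26,20,c); (26,21,c); (26,22,c)
final:
nodes: 0:vx, 1:vx, 4:vx, 5:vx, 8:tri, 12:tri, 13:vx, 14:vx, 15:vx, 17:tri, 18:tri, 19:tri, 20:vx, 21:vx, 22:vx, 23:tri, 24:tri, 25:tri, 26:tri
edges: (8,0,c); (8,4,c); (8,4,ck); (8,5,c); (12,0,c); (12,1,c); (12,4,c); (12,4,ck); (17,1,c); (17,13,c); (17,14,c); (18,4,c); (18,14,c); (18,15,c); (19,13,c); (19,14,c); (19,15,c); (23,0,c); (23,20,c); (23,22,c); (24,13,c); (24,20,c); (24,21,c); (25,15,c); (25,21,c); (25,22,c); (26,20,c); (26,21,c); (26,22,c)


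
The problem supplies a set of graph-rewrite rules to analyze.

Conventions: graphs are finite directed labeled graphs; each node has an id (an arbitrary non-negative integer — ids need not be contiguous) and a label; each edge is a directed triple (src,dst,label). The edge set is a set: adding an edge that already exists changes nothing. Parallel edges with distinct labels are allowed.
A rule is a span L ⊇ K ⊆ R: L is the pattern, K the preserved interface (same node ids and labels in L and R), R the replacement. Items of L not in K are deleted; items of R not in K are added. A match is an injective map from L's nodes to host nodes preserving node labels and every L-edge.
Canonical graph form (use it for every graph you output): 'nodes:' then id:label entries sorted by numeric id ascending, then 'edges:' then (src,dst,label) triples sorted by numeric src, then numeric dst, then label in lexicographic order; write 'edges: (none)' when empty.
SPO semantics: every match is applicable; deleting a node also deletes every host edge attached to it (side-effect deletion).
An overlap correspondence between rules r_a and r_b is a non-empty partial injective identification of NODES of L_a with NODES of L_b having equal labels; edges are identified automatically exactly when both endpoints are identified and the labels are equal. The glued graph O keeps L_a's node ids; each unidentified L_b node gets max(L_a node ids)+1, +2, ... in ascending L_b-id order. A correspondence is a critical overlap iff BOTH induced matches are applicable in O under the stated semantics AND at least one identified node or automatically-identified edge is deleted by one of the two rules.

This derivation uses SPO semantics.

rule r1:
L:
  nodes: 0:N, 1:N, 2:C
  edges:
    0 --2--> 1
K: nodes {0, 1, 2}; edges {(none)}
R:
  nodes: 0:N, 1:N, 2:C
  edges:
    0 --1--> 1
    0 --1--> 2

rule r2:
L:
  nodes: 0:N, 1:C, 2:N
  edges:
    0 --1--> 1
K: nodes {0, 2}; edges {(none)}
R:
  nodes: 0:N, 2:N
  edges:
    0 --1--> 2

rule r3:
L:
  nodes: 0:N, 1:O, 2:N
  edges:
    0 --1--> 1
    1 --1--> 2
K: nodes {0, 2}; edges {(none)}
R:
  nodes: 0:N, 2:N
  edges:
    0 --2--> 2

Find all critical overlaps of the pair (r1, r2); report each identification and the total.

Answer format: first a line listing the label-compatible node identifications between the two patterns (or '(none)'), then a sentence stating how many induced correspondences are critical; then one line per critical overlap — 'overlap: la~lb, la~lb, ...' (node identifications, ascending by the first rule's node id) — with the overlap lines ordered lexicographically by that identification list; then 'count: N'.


label-compatible node identifications between L(r1) and L(r2): 0~0, 0~2, 1~0, 1~2, 2~1
7 of the induced correspondences are critical overlaps of r1 and r2.
overlap: 0~0, 1~2, 2~1
overlap: 0~0, 2~1
overlap: 0~2, 1~0, 2~1
overlap: 0~2, 2~1
overlap: 1~0, 2~1
overlap: 1~2, 2~1
overlap: 2~1
count: 7


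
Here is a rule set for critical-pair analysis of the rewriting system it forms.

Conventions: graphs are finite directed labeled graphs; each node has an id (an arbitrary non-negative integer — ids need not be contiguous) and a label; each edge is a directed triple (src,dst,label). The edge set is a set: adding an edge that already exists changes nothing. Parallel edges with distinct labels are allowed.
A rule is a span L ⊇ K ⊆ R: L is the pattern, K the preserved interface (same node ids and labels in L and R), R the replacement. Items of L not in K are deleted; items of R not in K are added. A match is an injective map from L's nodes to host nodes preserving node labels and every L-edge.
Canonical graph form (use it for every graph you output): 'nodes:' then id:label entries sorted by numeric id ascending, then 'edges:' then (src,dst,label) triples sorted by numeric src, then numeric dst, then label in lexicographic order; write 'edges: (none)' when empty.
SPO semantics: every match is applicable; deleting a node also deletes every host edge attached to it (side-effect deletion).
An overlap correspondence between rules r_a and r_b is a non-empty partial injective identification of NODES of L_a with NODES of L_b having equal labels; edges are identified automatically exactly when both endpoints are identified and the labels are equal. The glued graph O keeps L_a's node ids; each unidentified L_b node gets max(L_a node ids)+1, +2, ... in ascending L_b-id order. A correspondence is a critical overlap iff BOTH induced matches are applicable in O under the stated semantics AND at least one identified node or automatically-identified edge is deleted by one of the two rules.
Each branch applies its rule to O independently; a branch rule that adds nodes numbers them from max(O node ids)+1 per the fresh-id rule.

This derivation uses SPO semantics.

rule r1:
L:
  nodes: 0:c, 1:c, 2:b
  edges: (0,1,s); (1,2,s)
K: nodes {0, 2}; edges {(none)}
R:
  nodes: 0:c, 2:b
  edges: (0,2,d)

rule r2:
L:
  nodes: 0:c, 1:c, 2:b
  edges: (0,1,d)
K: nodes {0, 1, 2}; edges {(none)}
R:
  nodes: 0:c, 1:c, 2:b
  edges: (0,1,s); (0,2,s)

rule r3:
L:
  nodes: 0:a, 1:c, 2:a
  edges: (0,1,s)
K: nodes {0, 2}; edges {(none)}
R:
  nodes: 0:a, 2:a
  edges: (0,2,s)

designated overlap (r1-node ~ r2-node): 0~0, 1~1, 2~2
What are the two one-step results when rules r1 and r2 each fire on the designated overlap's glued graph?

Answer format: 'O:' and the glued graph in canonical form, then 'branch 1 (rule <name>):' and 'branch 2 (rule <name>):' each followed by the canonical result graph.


O:
nodes: 0:c, 1:c, 2:b
edges: (0,1,d); (0,1,s); (1,2,s)
branch 1 (rule r1):
nodes: 0:c, 2:b
edges: (0,2,d)
branch 2 (rule r2):
nodes: 0:c, 1:c, 2:b
edges: (0,1,s); (0,2,s); (1,2,s)


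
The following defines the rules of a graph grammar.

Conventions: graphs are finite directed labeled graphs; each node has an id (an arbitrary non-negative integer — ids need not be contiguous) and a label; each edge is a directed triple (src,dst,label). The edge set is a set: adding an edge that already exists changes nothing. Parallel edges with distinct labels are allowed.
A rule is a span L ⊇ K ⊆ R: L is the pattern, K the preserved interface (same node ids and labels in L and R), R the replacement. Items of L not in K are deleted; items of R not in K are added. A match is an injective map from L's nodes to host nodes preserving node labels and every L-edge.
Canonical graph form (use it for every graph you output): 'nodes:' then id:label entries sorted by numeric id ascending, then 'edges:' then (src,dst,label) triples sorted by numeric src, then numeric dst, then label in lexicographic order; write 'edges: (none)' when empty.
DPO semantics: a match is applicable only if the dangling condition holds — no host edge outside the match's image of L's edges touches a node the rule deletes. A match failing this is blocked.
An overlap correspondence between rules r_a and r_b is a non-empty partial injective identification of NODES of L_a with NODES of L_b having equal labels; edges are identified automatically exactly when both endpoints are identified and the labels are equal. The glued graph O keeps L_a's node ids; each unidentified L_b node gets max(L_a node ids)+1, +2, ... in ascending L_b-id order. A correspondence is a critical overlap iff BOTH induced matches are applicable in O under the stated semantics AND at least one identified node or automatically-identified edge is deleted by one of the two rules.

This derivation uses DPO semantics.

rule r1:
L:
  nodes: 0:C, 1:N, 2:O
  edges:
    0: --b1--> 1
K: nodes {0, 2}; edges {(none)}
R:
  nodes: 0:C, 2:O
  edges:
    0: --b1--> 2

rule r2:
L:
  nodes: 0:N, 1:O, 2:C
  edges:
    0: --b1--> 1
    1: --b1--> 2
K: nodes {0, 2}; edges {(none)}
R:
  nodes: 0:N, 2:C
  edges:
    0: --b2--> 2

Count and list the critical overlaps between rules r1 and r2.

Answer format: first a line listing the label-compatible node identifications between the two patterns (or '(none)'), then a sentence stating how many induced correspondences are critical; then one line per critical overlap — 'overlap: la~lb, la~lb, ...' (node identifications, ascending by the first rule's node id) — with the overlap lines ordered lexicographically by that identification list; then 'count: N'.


label-compatible node identifications between L(r1) and L(r2): 0~2, 1~0, 2~1
2 of the induced correspondences are critical overlaps of r1 and r2.
overlap: 0~2, 2~1
overlap: 2~1
count: 2


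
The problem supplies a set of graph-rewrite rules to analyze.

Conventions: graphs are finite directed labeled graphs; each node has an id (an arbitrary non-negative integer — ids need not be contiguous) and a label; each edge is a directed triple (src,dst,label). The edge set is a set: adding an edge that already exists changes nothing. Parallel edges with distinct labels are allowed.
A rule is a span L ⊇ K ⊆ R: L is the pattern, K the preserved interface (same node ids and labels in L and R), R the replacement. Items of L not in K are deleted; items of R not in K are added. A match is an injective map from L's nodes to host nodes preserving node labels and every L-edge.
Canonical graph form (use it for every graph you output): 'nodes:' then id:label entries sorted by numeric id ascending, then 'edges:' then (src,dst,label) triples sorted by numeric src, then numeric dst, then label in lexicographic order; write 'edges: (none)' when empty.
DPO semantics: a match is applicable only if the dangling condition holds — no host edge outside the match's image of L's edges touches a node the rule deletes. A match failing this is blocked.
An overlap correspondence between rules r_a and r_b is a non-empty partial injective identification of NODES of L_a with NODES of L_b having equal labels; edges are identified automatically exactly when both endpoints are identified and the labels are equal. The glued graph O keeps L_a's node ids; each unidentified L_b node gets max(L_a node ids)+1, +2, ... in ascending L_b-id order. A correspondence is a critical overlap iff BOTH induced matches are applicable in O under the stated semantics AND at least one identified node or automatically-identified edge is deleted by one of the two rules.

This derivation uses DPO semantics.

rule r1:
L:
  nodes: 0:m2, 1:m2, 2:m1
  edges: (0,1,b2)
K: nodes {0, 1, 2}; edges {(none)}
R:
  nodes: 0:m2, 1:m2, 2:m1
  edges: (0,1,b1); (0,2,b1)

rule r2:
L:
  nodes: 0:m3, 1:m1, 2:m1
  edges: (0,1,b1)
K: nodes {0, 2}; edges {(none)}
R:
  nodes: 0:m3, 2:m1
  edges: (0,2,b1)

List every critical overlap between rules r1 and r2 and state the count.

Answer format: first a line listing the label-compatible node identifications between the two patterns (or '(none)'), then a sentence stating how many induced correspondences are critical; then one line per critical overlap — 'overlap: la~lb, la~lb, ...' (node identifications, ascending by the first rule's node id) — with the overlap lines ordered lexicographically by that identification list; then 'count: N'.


label-compatible node identifications between L(r1) and L(r2): 2~1, 2~2
1 of the induced correspondences is a critical overlap of r1 and r2.
overlap: 2~1
count: 1


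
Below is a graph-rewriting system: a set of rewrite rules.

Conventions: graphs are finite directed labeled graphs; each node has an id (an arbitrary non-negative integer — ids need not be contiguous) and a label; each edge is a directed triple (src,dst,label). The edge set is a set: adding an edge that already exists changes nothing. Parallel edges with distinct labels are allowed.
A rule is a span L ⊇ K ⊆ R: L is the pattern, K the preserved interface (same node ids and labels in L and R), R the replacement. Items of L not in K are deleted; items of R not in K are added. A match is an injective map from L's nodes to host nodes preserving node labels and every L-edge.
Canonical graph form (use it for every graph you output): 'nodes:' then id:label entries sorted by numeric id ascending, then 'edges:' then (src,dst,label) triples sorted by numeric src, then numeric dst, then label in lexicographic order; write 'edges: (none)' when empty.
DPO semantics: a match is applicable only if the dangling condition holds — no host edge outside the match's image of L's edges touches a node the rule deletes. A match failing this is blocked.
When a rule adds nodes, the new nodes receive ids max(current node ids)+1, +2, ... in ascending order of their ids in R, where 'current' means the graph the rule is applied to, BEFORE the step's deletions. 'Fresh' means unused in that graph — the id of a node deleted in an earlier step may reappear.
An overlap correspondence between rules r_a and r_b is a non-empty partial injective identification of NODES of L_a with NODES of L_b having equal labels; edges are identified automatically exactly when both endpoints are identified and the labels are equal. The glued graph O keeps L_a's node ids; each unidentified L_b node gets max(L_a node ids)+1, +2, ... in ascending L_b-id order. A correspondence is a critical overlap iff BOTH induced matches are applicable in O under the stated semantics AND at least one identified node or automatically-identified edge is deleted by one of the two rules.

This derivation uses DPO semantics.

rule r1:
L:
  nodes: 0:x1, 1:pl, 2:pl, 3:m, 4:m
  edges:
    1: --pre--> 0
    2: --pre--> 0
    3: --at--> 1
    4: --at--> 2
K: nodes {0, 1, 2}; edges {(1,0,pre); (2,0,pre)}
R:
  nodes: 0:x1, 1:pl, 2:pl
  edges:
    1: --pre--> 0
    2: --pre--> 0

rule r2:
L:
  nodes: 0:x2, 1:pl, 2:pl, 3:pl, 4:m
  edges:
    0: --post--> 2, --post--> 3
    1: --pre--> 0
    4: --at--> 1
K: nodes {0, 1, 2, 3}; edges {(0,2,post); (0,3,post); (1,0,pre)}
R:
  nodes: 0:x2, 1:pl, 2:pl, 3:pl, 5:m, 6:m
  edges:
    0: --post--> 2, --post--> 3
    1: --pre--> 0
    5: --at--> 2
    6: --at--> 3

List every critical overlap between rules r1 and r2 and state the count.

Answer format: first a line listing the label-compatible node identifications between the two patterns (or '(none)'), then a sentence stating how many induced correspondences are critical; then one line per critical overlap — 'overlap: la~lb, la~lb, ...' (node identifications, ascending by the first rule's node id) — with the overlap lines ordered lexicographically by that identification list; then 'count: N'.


label-compatible node identifications between L(r1) and L(r2): 1~1, 1~2, 1~3, 2~1, 2~2, 2~3, 3~4, 4~4
6 of the induced correspondences are critical overlaps of r1 and r2.
overlap: 1~1, 2~2, 3~4
overlap: 1~1, 2~3, 3~4
overlap: 1~1, 3~4
overlap: 1~2, 2~1, 4~4
overlap: 1~3, 2~1, 4~4
overlap: 2~1, 4~4
count: 6


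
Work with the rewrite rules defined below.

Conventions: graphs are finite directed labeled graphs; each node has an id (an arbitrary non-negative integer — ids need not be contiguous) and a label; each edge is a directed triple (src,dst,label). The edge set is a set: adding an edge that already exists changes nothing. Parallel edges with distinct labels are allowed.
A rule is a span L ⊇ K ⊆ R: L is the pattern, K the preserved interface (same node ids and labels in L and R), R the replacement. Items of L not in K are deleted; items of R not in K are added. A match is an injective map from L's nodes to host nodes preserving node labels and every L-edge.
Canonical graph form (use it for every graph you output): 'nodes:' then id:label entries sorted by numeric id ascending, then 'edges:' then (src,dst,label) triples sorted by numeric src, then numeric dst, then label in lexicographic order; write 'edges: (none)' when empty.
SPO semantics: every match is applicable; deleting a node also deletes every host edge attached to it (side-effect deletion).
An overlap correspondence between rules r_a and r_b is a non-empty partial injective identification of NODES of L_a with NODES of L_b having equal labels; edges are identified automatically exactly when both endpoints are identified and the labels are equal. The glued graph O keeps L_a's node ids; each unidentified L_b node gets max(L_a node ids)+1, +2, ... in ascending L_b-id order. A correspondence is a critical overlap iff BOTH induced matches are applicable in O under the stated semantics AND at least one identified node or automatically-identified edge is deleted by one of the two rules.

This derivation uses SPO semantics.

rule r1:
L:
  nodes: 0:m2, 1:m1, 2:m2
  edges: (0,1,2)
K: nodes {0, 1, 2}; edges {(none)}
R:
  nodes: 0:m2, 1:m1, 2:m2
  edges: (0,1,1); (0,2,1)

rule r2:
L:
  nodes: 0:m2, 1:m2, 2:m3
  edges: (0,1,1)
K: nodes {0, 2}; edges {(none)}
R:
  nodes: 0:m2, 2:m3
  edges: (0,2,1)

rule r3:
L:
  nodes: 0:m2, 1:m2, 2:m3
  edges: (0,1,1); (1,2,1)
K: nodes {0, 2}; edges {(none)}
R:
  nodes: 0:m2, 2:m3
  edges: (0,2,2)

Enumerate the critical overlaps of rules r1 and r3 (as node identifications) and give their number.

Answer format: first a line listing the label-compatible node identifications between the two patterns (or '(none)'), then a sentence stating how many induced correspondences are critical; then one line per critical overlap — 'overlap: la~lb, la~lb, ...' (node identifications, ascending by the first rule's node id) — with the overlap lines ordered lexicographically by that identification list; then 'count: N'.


label-compatible node identifications between L(r1) and L(r3): 0~0, 0~1, 2~0, 2~1
4 of the induced correspondences are critical overlaps of r1 and r3.
overlap: 0~0, 2~1
overlap: 0~1
overlap: 0~1, 2~0
overlap: 2~1
count: 4


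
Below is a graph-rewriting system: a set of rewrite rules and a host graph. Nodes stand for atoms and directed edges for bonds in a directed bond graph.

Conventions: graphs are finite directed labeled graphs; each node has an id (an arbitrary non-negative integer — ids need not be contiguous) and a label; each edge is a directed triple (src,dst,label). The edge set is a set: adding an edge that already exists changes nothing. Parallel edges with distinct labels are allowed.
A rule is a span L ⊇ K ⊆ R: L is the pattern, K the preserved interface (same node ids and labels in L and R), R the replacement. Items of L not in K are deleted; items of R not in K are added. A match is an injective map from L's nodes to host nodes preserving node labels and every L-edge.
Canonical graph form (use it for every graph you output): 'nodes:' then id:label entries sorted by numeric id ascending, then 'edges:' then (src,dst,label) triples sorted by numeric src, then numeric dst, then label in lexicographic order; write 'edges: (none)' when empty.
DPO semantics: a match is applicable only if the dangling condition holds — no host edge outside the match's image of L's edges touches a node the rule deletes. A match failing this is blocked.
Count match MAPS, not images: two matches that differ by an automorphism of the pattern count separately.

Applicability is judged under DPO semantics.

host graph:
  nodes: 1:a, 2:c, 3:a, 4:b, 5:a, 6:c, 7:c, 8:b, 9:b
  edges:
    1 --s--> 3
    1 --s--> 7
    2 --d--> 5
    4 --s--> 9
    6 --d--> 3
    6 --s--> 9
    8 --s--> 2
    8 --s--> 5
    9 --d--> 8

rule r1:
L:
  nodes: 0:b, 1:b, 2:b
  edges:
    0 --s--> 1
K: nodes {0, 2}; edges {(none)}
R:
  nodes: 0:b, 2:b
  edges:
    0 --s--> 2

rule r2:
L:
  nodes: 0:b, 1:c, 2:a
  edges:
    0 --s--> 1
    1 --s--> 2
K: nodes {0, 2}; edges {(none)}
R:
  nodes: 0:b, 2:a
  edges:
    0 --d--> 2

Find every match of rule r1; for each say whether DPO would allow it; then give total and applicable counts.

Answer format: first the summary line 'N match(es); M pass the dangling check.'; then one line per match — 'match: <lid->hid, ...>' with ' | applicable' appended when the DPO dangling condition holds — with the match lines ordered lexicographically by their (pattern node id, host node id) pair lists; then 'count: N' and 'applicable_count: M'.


1 match(es); 0 pass the dangling check.
match: 0->4, 1->9, 2->8
count: 1
applicable_count: 0


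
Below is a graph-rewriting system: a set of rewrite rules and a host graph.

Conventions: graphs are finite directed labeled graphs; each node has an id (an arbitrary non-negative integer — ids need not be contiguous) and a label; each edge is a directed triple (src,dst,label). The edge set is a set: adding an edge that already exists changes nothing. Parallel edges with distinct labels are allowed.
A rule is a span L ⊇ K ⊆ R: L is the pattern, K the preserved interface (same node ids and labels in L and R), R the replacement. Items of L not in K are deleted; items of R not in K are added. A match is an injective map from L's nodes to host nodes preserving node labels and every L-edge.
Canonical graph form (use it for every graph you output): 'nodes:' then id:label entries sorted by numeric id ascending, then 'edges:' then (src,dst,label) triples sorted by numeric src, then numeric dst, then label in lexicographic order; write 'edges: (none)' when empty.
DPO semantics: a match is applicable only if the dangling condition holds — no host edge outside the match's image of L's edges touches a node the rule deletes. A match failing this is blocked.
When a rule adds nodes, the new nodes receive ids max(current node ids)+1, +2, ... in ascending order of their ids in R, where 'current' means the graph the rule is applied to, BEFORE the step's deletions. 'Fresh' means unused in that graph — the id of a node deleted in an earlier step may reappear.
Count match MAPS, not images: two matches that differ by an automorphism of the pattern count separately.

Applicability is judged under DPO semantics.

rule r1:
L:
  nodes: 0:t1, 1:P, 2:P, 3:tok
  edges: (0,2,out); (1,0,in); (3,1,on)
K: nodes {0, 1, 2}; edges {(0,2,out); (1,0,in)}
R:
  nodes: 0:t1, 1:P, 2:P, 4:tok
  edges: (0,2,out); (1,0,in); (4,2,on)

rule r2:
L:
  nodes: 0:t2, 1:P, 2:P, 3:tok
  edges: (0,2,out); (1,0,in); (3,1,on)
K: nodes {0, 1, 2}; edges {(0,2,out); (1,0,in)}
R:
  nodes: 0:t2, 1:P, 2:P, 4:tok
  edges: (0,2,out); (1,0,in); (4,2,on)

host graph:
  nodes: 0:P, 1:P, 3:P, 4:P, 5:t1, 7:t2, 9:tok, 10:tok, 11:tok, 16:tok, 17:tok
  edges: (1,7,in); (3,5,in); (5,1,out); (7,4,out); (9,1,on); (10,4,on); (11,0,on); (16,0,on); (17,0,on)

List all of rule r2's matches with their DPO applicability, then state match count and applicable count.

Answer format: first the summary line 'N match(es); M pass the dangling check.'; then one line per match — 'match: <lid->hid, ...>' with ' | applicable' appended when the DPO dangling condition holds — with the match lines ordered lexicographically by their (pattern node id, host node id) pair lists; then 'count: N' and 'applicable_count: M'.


1 match(es); 1 pass the dangling check.
match: 0->7, 1->1, 2->4, 3->9 | applicable
count: 1
applicable_count: 1


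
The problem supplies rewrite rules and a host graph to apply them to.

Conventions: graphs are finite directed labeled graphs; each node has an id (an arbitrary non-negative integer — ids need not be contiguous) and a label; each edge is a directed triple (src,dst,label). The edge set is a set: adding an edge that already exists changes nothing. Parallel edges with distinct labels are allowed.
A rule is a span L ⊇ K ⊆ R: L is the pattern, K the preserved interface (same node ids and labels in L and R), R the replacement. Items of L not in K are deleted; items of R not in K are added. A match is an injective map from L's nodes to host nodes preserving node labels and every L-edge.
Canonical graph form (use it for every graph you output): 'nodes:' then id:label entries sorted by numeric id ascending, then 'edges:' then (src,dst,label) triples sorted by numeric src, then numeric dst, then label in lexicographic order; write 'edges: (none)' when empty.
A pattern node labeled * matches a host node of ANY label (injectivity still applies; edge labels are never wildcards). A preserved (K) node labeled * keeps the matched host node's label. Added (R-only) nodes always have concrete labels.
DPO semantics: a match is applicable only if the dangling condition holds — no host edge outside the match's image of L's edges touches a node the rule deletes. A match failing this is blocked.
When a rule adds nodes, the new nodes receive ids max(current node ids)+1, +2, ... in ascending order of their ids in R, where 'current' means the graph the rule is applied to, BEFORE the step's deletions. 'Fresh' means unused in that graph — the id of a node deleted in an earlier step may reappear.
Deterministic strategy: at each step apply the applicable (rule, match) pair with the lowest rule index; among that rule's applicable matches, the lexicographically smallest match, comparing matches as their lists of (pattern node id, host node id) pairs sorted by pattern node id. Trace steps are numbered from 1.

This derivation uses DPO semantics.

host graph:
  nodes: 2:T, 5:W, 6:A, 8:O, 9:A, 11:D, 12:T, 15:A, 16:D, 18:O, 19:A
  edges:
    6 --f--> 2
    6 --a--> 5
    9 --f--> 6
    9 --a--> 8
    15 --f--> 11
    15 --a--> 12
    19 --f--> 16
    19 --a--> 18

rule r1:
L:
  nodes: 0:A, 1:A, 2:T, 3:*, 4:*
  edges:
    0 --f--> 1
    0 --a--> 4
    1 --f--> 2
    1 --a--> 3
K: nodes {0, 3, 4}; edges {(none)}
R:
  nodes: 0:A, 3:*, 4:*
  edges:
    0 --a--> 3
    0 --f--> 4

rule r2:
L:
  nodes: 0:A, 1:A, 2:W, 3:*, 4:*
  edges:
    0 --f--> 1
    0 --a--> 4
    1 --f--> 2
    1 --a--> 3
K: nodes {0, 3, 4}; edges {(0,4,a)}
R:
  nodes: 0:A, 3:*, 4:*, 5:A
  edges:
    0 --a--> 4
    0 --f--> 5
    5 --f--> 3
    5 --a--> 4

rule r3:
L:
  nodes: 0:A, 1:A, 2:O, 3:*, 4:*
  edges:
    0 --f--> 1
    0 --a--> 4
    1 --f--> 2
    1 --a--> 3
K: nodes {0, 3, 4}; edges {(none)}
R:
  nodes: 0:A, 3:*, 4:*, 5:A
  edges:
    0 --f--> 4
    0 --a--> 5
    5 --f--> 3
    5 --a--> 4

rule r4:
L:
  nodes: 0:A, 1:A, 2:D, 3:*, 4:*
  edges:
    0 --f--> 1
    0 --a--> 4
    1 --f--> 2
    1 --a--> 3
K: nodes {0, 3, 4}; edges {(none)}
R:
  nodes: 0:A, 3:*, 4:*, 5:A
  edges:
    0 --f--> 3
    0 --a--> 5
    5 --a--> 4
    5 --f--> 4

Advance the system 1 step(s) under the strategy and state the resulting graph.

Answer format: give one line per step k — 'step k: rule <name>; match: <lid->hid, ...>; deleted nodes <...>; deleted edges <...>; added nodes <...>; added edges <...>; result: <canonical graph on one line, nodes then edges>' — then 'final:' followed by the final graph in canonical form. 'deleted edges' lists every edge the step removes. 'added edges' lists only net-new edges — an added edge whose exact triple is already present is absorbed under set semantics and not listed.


step 1: rule r1; match: 0->9, 1->6, 2->2, 3->5, 4->8; deleted nodes 2, 6; deleted edges (6,2,f); (6,5,a); (9,6,f); (9,8,a); added nodes (none); added edges (9,5,a); (9,8,f); result: nodes: 5:W, 8:O, 9:A, 11:D, 12:T, 15:A, 16:D, 18:O, 19:A edges: (9,5,a); (9,8,f); (15,11,f); (15,12,a); (19,16,f); (19,18,a)
final:
nodes: 5:W, 8:O, 9:A, 11:D, 12:T, 15:A, 16:D, 18:O, 19:A
edges: (9,5,a); (9,8,f); (15,11,f); (15,12,a); (19,16,f); (19,18,a)
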